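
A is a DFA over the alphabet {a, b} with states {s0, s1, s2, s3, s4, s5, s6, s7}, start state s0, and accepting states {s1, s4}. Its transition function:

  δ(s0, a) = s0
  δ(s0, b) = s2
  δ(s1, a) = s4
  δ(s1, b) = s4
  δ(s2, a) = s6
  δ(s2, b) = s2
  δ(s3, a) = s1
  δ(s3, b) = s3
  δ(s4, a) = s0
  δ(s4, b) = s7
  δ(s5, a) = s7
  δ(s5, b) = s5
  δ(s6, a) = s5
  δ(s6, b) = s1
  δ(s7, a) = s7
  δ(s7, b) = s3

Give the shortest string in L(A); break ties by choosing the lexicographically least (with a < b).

A breadth-first search from s0 reaches an accepting state first via the path s0 → s2 → s6 → s1 on input bab.
No string of length < 3 is accepted (BFS exhausts all shorter strings without reaching an accepting state), and bab is the lexicographically least accepting string of length 3.

bab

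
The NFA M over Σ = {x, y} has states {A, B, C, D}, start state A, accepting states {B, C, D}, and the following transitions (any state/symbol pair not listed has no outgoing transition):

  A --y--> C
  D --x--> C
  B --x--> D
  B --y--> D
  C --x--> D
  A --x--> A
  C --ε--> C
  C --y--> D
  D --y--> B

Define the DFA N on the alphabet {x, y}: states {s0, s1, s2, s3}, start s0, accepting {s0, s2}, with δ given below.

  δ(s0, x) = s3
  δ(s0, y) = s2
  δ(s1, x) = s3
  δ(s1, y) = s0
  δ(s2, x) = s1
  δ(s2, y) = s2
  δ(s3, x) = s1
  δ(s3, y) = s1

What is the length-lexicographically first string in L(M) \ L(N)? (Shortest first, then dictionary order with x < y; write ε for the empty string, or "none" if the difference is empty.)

The string xy is accepted by M but not by N.
No shorter string lies in the difference, and xy is the lexicographically first length-2 string in L(M) \ L(N).

xy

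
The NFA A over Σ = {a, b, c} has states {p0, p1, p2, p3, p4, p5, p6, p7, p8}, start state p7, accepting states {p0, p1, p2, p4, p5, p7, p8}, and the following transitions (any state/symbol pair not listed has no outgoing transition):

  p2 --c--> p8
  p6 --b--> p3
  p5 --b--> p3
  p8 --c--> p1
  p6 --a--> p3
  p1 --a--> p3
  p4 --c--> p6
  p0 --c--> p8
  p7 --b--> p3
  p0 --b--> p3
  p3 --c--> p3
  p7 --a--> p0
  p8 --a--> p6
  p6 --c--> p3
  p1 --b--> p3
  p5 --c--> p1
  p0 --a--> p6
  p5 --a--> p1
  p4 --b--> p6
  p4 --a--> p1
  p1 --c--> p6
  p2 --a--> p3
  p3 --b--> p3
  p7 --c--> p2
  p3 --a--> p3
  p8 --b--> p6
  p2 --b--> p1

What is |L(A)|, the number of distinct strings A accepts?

8

The useful subgraph on states {p0, p1, p2, p7, p8} is acyclic, so L(A) is finite; the longest accepting path visits 4 useful states, giving maximum string length 3.
Counting accepting paths from p7 by length: 1 of length 0, 2 of length 1, 3 of length 2, 2 of length 3. Total 8.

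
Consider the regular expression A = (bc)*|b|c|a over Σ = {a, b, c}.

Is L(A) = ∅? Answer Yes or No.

The empty string ε matches the expression, so it belongs to L(A).
Since L(A) contains at least one string, it is not empty.

No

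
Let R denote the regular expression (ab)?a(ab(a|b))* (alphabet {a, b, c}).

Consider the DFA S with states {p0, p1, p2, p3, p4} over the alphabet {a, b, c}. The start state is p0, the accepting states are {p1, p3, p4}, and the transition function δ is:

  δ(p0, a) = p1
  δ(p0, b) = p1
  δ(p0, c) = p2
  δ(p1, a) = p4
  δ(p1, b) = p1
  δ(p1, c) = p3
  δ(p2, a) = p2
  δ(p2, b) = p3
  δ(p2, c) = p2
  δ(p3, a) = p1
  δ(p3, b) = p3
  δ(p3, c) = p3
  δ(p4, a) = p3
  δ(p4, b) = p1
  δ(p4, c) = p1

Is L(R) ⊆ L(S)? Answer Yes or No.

Yes

Converting the expression R to a DFA (subset construction, then merging equivalent states) gives the minimal DFA with states {r0, r1, r2, r3, r4, r5, r6}, start state r0, accepting states {r1, r6} and transitions r0: a→r1, b→r2, c→r2; r1: a→r3, b→r4, c→r2; r2: a→r2, b→r2, c→r2; r3: a→r2, b→r5, c→r2; r4: a→r6, b→r2, c→r2; r5: a→r6, b→r6, c→r2; r6: a→r3, b→r2, c→r2.
Exploring the product automaton R × S from the start pair (r0, p0), following both machines on each input symbol, reaches 15 state pairs: (r0, p0), (r1, p1), (r2, p1), (r2, p2), (r3, p4), (r4, p1), (r2, p3), (r2, p4), (r5, p1), (r6, p4), (r6, p1), (r3, p3), (r5, p3), (r6, p3), (r3, p1).
R accepts in {r1, r6} and S accepts in {p1, p3, p4}. The reachable pairs whose R-component is accepting are (r1, p1), (r6, p4), (r6, p1), (r6, p3); in each of them the S-component is accepting too, so the product for L(R) \ L(S) (R-component accepting, S-component rejecting) has no reachable accepting pair and the difference is empty.
Hence every string in L(R) is also in L(S).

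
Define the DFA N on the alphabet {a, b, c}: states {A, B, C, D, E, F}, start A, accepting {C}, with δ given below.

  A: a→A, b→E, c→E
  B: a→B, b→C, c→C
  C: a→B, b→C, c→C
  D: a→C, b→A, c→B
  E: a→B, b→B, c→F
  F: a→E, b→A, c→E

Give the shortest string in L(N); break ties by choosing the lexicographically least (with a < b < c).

A breadth-first search from A reaches an accepting state first via the path A → E → B → C on input bab.
No string of length < 3 is accepted (BFS exhausts all shorter strings without reaching an accepting state), and bab is the lexicographically least accepting string of length 3.

bab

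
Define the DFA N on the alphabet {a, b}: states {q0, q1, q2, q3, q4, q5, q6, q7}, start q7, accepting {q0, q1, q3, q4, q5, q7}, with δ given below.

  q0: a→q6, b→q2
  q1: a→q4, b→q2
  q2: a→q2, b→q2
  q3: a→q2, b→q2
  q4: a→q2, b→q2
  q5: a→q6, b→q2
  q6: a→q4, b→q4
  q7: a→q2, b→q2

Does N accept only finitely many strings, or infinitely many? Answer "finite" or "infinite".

finite

The useful states (reachable from q7 and able to reach an accepting state) are {q7}.
Restricted to these states the transition graph has no cycle, so every accepting path has bounded length and L is finite.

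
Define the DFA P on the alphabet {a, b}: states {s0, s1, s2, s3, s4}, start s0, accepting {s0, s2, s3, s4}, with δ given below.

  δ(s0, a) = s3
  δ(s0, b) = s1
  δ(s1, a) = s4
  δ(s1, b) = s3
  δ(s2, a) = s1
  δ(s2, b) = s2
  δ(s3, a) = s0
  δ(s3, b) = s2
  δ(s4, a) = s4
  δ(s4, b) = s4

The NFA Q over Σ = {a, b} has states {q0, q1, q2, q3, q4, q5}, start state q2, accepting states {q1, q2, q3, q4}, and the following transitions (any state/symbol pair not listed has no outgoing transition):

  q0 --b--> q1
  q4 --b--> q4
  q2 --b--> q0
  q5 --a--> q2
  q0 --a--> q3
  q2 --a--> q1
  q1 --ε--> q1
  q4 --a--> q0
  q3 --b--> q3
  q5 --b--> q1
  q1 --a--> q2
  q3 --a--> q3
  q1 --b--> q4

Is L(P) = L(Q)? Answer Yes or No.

Exploring the product automaton P × Q from the start pair (s0, q2), following both machines on each input symbol, reaches 5 state pairs: (s0, q2), (s3, q1), (s1, q0), (s2, q4), (s4, q3).
P accepts in {s0, s2, s3, s4} and Q accepts in {q1, q2, q3, q4}. In every reachable pair the two components are either both accepting — (s0, q2), (s3, q1), (s2, q4), (s4, q3) — or both non-accepting, so no string is accepted by exactly one of the machines: L(P) \ L(Q) and L(Q) \ L(P) are both empty.
Hence every string is accepted by P iff it is accepted by Q, and the two languages coincide.

Yes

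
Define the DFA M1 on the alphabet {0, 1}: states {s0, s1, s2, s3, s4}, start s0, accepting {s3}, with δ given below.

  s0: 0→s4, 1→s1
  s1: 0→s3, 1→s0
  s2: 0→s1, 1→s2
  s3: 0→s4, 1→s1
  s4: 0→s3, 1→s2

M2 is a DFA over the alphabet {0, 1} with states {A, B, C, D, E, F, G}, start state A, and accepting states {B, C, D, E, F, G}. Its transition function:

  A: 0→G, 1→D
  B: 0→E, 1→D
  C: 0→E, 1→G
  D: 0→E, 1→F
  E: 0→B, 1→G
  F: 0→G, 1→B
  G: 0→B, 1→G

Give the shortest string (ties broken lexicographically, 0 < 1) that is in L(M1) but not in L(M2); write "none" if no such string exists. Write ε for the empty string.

Exploring the product automaton M1 × M2 from the start pair (s0, A), following both machines on each input symbol, reaches 20 state pairs: (s0, A), (s4, G), (s1, D), (s3, B), (s2, G), (s3, E), (s0, F), (s4, E), (s1, B), (s4, B), (s1, G), (s0, D), (s2, D), (s0, G), (s1, F), (s1, E), (s2, F), (s3, G), (s0, B), (s2, B).
M1 accepts in {s3} and M2 accepts in {B, C, D, E, F, G}. The reachable pairs whose M1-component is accepting are (s3, B), (s3, E), (s3, G); in each of them the M2-component is accepting too, so the product for L(M1) \ L(M2) (M1-component accepting, M2-component rejecting) has no reachable accepting pair and the difference is empty.
So every string accepted by M1 is also accepted by M2: L(M1) \ L(M2) = ∅ and there is no such string.

none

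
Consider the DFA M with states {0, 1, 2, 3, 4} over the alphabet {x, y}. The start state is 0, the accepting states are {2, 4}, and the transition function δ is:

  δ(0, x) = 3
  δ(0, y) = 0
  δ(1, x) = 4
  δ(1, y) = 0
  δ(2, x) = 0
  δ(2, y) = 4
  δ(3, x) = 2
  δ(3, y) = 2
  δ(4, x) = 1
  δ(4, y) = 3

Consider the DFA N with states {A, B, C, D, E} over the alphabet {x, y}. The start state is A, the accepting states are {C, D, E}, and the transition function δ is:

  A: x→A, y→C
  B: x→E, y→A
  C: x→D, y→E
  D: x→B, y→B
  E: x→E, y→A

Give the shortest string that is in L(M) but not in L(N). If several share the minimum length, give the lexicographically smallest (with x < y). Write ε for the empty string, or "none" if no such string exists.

xx

The string xx is accepted by M but not by N.
No shorter string lies in the difference, and xx is the lexicographically first length-2 string in L(M) \ L(N).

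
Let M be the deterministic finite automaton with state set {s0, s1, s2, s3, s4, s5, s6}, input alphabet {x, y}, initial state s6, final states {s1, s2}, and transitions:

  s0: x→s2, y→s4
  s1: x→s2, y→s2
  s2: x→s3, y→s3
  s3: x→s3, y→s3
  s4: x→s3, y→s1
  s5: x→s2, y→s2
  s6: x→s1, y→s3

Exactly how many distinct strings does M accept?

3

The useful subgraph on states {s1, s2, s6} is acyclic, so L(M) is finite; the longest accepting path visits 3 useful states, giving maximum string length 2.
Counting accepting paths from s6 by length: 1 of length 1, 2 of length 2. Total 3.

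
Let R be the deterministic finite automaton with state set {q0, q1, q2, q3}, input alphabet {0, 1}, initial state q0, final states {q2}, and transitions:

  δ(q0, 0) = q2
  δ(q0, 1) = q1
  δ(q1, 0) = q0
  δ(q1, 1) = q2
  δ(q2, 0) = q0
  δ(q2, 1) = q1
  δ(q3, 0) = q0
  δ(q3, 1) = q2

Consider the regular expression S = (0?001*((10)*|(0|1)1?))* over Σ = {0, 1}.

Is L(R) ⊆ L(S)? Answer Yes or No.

No

The string 0 is in L(R) but not in L(S).
So L(R) ⊄ L(S).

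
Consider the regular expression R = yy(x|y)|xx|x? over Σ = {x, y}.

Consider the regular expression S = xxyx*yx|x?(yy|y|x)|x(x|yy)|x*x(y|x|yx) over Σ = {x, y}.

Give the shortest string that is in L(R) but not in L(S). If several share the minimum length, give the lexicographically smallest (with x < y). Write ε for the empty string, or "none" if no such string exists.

The empty string ε is accepted by R but not by S.
Since ε is the unique shortest string, it is the required witness.

ε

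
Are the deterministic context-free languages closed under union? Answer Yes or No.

No

{aⁿbⁿ : n≥0} and {aⁿb²ⁿ : n≥0} are each accepted by a deterministic PDA (push the a's; pop one per b, respectively one per two b's), but their union U is not. Suppose a DPDA M accepted U. Being deterministic, M has a single run on aⁿb²ⁿ, and since aⁿbⁿ ∈ U that run passes through an accepting configuration right after consuming the prefix aⁿbⁿ and then goes on to accept again after n more b's. Build an ordinary (nondeterministic) PDA M′ that simulates M on a's and b's and, at any moment when M is in an accepting state, may switch to a second mode in which it reads only c's, feeding each c to M as a b; M′ accepts when M does. Then M′ accepts aⁱbʲcᵏ (k≥1) exactly when both aⁱbʲ ∈ U and aⁱbʲ⁺ᵏ ∈ U, and checking the four cases (i=j or j=2i, combined with j+k=i or j+k=2i) leaves only i=j=k: so L(M′) ∩ a*b*c⁺ = {aⁿbⁿcⁿ : n≥1} would be context-free, which it is not (pumping lemma) — contradiction. (The union is an unambiguous CFL; it is determinism, not unambiguity, that fails.)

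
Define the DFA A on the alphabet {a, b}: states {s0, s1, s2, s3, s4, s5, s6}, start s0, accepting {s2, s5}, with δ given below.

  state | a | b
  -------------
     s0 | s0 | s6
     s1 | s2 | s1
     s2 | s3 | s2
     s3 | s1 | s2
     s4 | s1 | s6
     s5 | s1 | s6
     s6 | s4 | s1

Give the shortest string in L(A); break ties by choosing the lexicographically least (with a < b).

bba

A breadth-first search from s0 reaches an accepting state first via the path s0 → s6 → s1 → s2 on input bba.
No string of length < 3 is accepted (BFS exhausts all shorter strings without reaching an accepting state), and bba is the lexicographically least accepting string of length 3.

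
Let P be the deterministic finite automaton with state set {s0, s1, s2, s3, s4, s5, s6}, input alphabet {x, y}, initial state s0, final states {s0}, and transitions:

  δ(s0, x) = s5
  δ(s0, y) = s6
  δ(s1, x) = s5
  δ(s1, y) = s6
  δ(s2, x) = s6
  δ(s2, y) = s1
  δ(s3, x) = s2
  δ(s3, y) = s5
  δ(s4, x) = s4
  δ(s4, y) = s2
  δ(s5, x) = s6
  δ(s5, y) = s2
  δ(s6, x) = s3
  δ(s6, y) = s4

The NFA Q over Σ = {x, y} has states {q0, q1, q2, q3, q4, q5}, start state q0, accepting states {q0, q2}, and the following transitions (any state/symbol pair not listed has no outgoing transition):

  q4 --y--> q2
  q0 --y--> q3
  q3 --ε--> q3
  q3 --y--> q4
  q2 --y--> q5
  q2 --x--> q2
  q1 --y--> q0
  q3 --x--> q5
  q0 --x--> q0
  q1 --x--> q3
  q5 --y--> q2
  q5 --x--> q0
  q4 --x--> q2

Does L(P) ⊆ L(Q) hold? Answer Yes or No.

Exploring the product automaton P × Q from the start pair (s0, q0), following both machines on each input symbol, reaches 27 state pairs: (s0, q0), (s5, q0), (s6, q3), (s6, q0), (s2, q3), (s3, q5), (s4, q4), (s3, q0), (s4, q3), (s6, q5), (s1, q4), (s2, q0), (s5, q2), (s4, q2), (s2, q2), (s5, q3), (s4, q5), (s2, q4), (s6, q2), (s1, q3), (s2, q5), (s1, q5), (s4, q0), (s1, q2), (s3, q2), (s5, q5), (s6, q4).
P accepts in {s0} and Q accepts in {q0, q2}. The reachable pairs whose P-component is accepting are (s0, q0); in each of them the Q-component is accepting too, so the product for L(P) \ L(Q) (P-component accepting, Q-component rejecting) has no reachable accepting pair and the difference is empty.
Hence every string in L(P) is also in L(Q).

Yes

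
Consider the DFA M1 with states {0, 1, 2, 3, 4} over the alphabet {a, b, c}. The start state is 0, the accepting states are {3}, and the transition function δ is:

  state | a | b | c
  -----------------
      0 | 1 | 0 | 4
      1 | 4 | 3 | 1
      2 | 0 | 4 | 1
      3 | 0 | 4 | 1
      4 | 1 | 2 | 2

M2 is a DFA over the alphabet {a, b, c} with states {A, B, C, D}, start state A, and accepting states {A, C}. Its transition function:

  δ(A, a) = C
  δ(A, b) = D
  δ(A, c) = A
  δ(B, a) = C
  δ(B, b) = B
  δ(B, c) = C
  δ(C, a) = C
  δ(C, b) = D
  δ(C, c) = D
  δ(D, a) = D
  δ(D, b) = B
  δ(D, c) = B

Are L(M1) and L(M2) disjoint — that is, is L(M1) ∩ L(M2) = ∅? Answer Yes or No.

Exploring the product automaton M1 × M2 from the start pair (0, A), following both machines on each input symbol, reaches 18 state pairs: (0, A), (1, C), (0, D), (4, A), (4, C), (3, D), (1, D), (0, B), (4, B), (2, D), (2, A), (1, B), (4, D), (3, B), (2, B), (2, C), (0, C), (1, A).
M1 accepts in {3} and M2 accepts in {A, C}; no reachable pair has both components accepting, so no string drives both machines to acceptance simultaneously and L(M1) ∩ L(M2) = ∅.
So no string is accepted by both, and the intersection is empty.

Yes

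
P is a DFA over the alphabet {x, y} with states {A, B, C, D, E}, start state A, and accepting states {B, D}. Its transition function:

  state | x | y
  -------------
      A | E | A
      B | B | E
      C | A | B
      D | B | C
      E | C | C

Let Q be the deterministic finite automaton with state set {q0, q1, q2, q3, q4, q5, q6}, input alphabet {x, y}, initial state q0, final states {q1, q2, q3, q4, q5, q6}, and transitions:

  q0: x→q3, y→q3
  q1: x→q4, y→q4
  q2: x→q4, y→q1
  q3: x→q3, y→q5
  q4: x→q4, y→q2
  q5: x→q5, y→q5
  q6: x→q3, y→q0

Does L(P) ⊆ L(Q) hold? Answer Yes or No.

Yes

Exploring the product automaton P × Q from the start pair (A, q0), following both machines on each input symbol, reaches 8 state pairs: (A, q0), (E, q3), (A, q3), (C, q3), (C, q5), (A, q5), (B, q5), (E, q5).
P accepts in {B, D} and Q accepts in {q1, q2, q3, q4, q5, q6}. The reachable pairs whose P-component is accepting are (B, q5); in each of them the Q-component is accepting too, so the product for L(P) \ L(Q) (P-component accepting, Q-component rejecting) has no reachable accepting pair and the difference is empty.
Hence every string in L(P) is also in L(Q).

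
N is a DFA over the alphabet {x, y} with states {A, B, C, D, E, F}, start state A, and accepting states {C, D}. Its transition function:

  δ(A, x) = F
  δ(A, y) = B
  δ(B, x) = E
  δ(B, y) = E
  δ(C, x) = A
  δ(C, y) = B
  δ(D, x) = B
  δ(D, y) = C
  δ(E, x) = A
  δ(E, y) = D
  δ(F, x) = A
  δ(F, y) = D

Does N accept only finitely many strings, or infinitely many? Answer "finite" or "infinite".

infinite

State A is reachable from the start and can reach an accepting state, and it lies on the cycle A → B → E → A.
Traversing that cycle any number of times yields accepted strings of unbounded length, so the language is infinite.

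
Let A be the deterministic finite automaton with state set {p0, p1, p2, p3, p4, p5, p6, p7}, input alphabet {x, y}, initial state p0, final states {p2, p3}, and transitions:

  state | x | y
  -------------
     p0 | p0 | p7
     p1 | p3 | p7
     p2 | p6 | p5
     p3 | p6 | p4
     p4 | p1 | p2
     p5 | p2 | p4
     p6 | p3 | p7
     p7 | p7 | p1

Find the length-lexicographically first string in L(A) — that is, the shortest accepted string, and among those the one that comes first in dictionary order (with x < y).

yyx

A breadth-first search from p0 reaches an accepting state first via the path p0 → p7 → p1 → p3 on input yyx.
No string of length < 3 is accepted (BFS exhausts all shorter strings without reaching an accepting state), and yyx is the lexicographically least accepting string of length 3.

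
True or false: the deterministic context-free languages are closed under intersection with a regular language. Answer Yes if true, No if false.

Run the DPDA and a DFA for the regular language in lock-step (product of the two finite controls, one shared stack, the DFA component advancing only on genuine input moves); the result is still deterministic and accepts when both components accept.
So the deterministic context-free languages are closed under intersection with a regular language.

Yes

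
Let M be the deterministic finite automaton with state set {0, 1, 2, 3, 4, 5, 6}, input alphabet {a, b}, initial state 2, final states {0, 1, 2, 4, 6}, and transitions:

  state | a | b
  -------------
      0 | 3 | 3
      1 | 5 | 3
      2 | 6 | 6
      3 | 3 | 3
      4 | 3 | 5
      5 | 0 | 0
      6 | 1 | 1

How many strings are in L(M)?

The useful subgraph on states {0, 1, 2, 5, 6} is acyclic, so L(M) is finite; the longest accepting path visits 5 useful states, giving maximum string length 4.
Counting accepting paths from 2 by length: 1 of length 0, 2 of length 1, 4 of length 2, 8 of length 4. Total 15.

15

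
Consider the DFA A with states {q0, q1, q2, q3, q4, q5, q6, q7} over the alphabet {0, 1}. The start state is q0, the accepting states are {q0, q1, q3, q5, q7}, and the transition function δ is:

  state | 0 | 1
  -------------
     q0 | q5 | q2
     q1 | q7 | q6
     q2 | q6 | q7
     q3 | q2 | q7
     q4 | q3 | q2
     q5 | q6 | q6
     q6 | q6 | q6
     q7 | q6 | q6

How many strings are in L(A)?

3

The useful subgraph on states {q0, q2, q5, q7} is acyclic, so L(A) is finite; the longest accepting path visits 3 useful states, giving maximum string length 2.
Counting accepting paths from q0 by length: 1 of length 0, 1 of length 1, 1 of length 2. Total 3.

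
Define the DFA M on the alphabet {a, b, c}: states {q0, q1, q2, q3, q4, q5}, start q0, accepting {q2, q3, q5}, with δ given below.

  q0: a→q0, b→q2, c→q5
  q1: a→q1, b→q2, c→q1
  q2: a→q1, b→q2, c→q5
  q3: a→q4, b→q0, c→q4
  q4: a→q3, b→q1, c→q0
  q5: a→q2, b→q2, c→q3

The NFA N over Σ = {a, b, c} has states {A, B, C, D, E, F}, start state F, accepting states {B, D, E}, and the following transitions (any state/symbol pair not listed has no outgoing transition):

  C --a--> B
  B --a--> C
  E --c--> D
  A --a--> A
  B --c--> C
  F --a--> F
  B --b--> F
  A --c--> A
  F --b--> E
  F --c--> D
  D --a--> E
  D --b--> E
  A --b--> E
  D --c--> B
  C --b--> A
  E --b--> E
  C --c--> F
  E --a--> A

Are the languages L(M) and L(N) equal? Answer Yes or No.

Yes

Exploring the product automaton M × N from the start pair (q0, F), following both machines on each input symbol, reaches 6 state pairs: (q0, F), (q2, E), (q5, D), (q1, A), (q3, B), (q4, C).
M accepts in {q2, q3, q5} and N accepts in {B, D, E}. In every reachable pair the two components are either both accepting — (q2, E), (q5, D), (q3, B) — or both non-accepting, so no string is accepted by exactly one of the machines: L(M) \ L(N) and L(N) \ L(M) are both empty.
Hence every string is accepted by M iff it is accepted by N, and the two languages coincide.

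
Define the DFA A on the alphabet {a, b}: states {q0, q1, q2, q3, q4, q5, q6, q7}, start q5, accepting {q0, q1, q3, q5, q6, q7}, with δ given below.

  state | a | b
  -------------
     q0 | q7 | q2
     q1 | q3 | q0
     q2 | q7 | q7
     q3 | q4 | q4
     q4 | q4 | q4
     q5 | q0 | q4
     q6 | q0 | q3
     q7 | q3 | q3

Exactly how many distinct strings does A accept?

11

The useful subgraph on states {q0, q2, q3, q5, q7} is acyclic, so L(A) is finite; the longest accepting path visits 5 useful states, giving maximum string length 4.
Counting accepting paths from q5 by length: 1 of length 0, 1 of length 1, 1 of length 2, 4 of length 3, 4 of length 4. Total 11.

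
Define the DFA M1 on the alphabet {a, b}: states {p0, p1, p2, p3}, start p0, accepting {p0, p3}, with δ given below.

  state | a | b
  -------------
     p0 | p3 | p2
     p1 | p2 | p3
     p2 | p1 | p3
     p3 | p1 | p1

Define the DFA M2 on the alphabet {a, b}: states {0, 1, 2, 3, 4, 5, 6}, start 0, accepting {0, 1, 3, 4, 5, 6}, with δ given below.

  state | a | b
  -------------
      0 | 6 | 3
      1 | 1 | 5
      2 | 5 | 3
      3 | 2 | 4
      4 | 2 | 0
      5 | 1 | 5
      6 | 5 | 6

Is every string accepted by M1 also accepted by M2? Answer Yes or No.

Yes

Exploring the product automaton M1 × M2 from the start pair (p0, 0), following both machines on each input symbol, reaches 18 state pairs: (p0, 0), (p3, 6), (p2, 3), (p1, 5), (p1, 6), (p1, 2), (p3, 4), (p2, 1), (p3, 5), (p2, 5), (p3, 3), (p1, 0), (p1, 1), (p1, 4), (p2, 6), (p2, 2), (p3, 0), (p1, 3).
M1 accepts in {p0, p3} and M2 accepts in {0, 1, 3, 4, 5, 6}. The reachable pairs whose M1-component is accepting are (p0, 0), (p3, 6), (p3, 4), (p3, 5), (p3, 3), (p3, 0); in each of them the M2-component is accepting too, so the product for L(M1) \ L(M2) (M1-component accepting, M2-component rejecting) has no reachable accepting pair and the difference is empty.
Hence every string in L(M1) is also in L(M2).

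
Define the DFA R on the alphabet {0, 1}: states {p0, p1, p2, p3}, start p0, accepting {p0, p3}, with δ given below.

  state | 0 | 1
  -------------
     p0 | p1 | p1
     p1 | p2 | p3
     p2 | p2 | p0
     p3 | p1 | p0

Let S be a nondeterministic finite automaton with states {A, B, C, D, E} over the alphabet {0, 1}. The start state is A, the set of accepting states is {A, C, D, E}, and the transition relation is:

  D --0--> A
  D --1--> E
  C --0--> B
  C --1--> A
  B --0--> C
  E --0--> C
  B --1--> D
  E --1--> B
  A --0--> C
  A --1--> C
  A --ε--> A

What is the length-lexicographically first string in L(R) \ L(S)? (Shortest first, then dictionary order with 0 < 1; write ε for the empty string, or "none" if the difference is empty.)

The string 00111 is accepted by R but not by S.
No shorter string lies in the difference, and 00111 is the lexicographically first length-5 string in L(R) \ L(S).

00111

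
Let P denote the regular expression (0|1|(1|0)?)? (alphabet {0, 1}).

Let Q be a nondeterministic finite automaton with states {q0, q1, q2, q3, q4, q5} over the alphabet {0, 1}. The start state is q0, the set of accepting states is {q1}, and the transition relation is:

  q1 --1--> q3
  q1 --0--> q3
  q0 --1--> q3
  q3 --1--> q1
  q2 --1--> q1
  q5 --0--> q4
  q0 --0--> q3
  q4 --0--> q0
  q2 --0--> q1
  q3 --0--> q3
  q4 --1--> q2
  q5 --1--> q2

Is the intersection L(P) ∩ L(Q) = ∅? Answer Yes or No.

Yes

Converting the expression P to a DFA (subset construction, then merging equivalent states) gives the minimal DFA with states {p0, p1, p2}, start state p0, accepting states {p0, p1} and transitions p0: 0→p1, 1→p1; p1: 0→p2, 1→p2; p2: 0→p2, 1→p2.
Exploring the product automaton P × Q from the start pair (p0, q0), following both machines on each input symbol, reaches 4 state pairs: (p0, q0), (p1, q3), (p2, q3), (p2, q1).
P accepts in {p0, p1} and Q accepts in {q1}; no reachable pair has both components accepting, so no string drives both machines to acceptance simultaneously and L(P) ∩ L(Q) = ∅.
So no string is accepted by both, and the intersection is empty.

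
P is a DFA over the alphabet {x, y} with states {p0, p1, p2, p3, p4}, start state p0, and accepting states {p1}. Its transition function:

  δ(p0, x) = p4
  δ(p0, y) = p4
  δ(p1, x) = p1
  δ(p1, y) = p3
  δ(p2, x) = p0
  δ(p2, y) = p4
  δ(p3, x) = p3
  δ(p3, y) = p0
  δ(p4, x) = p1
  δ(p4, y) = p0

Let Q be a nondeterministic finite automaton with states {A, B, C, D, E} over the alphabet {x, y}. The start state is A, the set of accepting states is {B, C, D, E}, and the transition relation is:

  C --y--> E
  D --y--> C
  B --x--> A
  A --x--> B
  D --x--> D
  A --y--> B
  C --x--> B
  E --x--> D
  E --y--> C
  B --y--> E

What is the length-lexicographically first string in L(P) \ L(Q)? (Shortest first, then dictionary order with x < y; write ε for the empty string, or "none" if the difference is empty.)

xx

The string xx is accepted by P but not by Q.
No shorter string lies in the difference, and xx is the lexicographically first length-2 string in L(P) \ L(Q).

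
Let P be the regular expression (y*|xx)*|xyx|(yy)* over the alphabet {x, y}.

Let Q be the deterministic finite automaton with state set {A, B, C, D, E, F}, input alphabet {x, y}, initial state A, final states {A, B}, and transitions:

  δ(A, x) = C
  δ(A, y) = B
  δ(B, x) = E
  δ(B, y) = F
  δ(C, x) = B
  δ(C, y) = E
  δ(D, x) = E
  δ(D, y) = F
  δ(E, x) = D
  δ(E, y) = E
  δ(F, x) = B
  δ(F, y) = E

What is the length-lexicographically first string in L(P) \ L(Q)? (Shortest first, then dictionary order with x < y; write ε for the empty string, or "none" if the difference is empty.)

The string yy is accepted by P but not by Q.
No shorter string lies in the difference, and yy is the lexicographically first length-2 string in L(P) \ L(Q).

yy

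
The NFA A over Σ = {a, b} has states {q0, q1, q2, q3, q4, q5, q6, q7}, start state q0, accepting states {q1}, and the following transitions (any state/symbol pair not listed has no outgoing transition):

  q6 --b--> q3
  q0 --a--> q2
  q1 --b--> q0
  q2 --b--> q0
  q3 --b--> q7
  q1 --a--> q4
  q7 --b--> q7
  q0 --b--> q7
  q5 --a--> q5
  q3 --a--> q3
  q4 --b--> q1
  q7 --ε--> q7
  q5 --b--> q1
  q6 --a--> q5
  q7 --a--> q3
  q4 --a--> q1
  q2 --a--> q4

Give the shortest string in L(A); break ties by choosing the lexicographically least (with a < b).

A breadth-first search from q0 reaches an accepting state first via the path q0 → q2 → q4 → q1 on input aaa.
No string of length < 3 is accepted (BFS exhausts all shorter strings without reaching an accepting state), and aaa is the lexicographically least accepting string of length 3.

aaa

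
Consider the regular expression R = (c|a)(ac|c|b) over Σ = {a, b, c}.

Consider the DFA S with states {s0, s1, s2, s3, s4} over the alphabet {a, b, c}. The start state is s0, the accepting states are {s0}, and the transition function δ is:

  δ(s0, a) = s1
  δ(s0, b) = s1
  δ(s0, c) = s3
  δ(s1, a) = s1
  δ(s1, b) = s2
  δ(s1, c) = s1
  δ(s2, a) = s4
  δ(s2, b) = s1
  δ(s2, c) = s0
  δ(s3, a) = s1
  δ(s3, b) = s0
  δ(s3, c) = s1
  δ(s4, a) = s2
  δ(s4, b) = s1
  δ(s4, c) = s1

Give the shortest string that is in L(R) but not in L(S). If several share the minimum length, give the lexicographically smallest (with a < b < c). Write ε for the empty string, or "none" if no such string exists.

ab

The string ab is accepted by R but not by S.
No shorter string lies in the difference, and ab is the lexicographically first length-2 string in L(R) \ L(S).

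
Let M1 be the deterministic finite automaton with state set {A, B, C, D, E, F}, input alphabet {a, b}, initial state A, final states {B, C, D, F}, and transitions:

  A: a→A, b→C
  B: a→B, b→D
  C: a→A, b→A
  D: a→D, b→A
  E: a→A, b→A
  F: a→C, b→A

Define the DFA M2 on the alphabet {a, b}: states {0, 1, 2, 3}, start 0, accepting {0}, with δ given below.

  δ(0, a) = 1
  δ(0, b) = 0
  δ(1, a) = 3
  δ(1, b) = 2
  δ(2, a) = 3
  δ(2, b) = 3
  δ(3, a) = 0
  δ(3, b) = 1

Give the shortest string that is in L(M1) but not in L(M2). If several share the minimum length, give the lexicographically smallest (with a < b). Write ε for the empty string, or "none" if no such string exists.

ab

The string ab is accepted by M1 but not by M2.
No shorter string lies in the difference, and ab is the lexicographically first length-2 string in L(M1) \ L(M2).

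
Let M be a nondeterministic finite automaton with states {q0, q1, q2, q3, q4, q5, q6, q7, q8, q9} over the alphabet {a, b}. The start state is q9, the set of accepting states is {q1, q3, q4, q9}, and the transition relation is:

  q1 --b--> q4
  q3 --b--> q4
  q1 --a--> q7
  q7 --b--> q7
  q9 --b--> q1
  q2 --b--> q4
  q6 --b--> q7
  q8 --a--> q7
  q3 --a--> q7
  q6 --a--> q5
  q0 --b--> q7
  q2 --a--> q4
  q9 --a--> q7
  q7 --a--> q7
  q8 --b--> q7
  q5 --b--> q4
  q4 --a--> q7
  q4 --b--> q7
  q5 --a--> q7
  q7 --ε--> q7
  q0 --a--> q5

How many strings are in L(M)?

3

The useful subgraph on states {q1, q4, q9} is acyclic, so L(M) is finite; the longest accepting path visits 3 useful states, giving maximum string length 2.
Counting accepting paths from q9 by length: 1 of length 0, 1 of length 1, 1 of length 2. Total 3.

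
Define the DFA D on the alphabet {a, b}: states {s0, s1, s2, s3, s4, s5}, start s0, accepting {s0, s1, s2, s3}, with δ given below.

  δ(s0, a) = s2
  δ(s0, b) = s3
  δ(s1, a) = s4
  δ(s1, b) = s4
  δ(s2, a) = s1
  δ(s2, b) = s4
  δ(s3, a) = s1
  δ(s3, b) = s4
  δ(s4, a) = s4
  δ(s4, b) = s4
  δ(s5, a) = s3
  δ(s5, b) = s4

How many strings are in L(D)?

The useful subgraph on states {s0, s1, s2, s3} is acyclic, so L(D) is finite; the longest accepting path visits 3 useful states, giving maximum string length 2.
Counting accepting paths from s0 by length: 1 of length 0, 2 of length 1, 2 of length 2. Total 5.

5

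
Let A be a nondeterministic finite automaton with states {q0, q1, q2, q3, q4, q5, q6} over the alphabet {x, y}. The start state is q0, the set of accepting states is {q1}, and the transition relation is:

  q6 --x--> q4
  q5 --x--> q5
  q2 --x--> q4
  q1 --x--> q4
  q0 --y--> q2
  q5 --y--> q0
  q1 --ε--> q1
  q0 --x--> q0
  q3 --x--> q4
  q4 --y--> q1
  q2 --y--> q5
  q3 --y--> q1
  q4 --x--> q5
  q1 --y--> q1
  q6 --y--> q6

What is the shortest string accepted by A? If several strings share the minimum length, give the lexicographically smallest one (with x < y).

A breadth-first search from q0 reaches an accepting state first via the path q0 → q2 → q4 → q1 on input yxy.
No string of length < 3 is accepted (BFS exhausts all shorter strings without reaching an accepting state), and yxy is the lexicographically least accepting string of length 3.

yxy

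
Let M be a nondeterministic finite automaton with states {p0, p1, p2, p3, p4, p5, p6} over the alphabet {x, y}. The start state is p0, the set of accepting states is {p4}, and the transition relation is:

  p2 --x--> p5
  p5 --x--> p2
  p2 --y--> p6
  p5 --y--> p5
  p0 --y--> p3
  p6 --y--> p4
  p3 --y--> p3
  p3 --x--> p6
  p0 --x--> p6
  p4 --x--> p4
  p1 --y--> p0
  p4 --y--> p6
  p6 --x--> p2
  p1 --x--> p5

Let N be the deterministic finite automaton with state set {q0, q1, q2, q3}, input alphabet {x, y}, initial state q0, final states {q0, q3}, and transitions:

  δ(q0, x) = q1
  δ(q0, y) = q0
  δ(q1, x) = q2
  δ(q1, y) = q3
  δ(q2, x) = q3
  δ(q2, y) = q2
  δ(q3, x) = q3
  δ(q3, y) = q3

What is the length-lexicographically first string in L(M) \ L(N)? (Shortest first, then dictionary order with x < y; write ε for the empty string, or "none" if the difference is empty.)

xxyy

The string xxyy is accepted by M but not by N.
No shorter string lies in the difference, and xxyy is the lexicographically first length-4 string in L(M) \ L(N).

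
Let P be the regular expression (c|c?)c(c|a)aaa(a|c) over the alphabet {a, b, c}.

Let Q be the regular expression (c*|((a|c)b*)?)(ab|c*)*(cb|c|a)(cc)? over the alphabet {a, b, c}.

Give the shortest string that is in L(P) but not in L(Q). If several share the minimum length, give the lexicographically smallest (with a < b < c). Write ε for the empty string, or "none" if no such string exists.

The string caaaaa is accepted by P but not by Q.
No shorter string lies in the difference, and caaaaa is the lexicographically first length-6 string in L(P) \ L(Q).

caaaaa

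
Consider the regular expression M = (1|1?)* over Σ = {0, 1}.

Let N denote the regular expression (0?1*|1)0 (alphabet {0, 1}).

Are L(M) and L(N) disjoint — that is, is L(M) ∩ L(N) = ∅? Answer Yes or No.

Yes

Converting the expression M to a DFA (subset construction, then merging equivalent states) gives the minimal DFA with states {m0, m1}, start state m0, accepting states {m0} and transitions m0: 0→m1, 1→m0; m1: 0→m1, 1→m1.
Converting the expression N to a DFA (subset construction, then merging equivalent states) gives the minimal DFA with states {n0, n1, n2, n3, n4}, start state n0, accepting states {n1, n3} and transitions n0: 0→n1, 1→n2; n1: 0→n3, 1→n2; n2: 0→n3, 1→n2; n3: 0→n4, 1→n4; n4: 0→n4, 1→n4.
Exploring the product automaton M × N from the start pair (m0, n0), following both machines on each input symbol, reaches 6 state pairs: (m0, n0), (m1, n1), (m0, n2), (m1, n3), (m1, n2), (m1, n4).
M accepts in {m0} and N accepts in {n1, n3}; no reachable pair has both components accepting, so no string drives both machines to acceptance simultaneously and L(M) ∩ L(N) = ∅.
So no string is accepted by both, and the intersection is empty.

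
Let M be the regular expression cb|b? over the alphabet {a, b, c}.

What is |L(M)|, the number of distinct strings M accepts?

3

The expression has no Kleene star, so L(M) is finite. Expanding the alternatives gives {ε, b, cb}.
That is 1 of length 0, 1 of length 1, 1 of length 2: 3 strings in all.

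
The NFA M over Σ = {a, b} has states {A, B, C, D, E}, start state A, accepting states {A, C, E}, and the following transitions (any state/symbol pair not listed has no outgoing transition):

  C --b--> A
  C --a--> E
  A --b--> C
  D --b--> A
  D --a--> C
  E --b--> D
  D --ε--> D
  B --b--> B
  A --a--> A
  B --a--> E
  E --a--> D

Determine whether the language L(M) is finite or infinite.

State A is reachable from the start and can reach an accepting state, and it lies on the cycle A → A.
Traversing that cycle any number of times yields accepted strings of unbounded length, so the language is infinite.

infinite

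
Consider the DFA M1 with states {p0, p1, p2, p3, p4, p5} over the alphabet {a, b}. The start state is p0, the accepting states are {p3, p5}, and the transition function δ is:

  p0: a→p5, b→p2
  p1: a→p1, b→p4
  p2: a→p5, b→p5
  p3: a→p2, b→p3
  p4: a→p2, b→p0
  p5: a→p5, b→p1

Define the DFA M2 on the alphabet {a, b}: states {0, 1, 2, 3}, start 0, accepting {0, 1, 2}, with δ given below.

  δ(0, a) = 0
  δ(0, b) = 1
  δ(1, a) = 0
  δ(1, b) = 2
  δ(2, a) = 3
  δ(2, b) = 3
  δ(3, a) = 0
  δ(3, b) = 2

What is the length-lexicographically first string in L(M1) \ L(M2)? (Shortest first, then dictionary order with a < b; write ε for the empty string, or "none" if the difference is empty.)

The string bba is accepted by M1 but not by M2.
No shorter string lies in the difference, and bba is the lexicographically first length-3 string in L(M1) \ L(M2).

bba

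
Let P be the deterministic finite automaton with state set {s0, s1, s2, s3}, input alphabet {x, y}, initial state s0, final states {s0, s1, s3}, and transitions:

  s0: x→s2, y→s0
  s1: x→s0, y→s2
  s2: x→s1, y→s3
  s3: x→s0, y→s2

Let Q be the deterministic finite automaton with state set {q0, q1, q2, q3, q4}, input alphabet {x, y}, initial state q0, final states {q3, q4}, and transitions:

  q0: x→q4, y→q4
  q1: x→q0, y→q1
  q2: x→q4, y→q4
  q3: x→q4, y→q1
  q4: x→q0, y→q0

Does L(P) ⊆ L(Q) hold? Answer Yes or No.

The empty string ε is in L(P) but not in L(Q).
So L(P) ⊄ L(Q).

No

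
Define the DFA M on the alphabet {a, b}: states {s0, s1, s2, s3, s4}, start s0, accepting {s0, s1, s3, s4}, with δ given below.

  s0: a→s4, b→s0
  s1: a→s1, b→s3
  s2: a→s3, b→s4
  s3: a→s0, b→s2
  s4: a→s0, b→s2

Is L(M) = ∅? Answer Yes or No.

No

The empty string ε is accepted: the run s0 ends in the accepting state s0.
Since at least one string is accepted, L(M) is not empty.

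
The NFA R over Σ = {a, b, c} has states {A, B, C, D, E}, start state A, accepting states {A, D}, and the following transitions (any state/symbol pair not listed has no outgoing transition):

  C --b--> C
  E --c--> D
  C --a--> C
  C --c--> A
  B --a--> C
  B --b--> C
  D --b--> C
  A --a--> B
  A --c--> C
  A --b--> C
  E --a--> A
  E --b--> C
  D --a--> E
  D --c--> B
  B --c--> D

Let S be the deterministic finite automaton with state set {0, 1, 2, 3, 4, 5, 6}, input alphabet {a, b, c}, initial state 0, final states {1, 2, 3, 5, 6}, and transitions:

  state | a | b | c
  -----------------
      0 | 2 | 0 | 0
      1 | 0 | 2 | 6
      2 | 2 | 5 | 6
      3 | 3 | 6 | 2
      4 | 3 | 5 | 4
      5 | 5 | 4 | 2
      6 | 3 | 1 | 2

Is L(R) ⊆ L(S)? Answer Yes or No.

The empty string ε is in L(R) but not in L(S).
So L(R) ⊄ L(S).

No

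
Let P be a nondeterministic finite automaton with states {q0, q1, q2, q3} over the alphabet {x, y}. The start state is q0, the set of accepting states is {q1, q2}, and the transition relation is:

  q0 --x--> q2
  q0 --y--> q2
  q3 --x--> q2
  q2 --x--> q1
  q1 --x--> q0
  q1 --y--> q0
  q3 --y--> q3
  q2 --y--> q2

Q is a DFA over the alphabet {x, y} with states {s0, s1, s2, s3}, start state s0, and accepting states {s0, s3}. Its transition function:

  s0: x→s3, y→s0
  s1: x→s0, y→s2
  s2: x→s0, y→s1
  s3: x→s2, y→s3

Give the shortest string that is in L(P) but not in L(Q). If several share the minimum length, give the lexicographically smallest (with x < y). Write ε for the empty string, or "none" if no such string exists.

The string xx is accepted by P but not by Q.
No shorter string lies in the difference, and xx is the lexicographically first length-2 string in L(P) \ L(Q).

xx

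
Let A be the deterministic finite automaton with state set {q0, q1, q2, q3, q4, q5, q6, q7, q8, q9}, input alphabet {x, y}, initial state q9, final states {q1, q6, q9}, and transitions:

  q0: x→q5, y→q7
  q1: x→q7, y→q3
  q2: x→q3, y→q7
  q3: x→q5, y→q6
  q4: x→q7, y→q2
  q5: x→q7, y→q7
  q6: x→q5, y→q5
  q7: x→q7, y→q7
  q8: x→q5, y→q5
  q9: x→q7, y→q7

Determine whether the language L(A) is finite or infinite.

The useful states (reachable from q9 and able to reach an accepting state) are {q9}.
Restricted to these states the transition graph has no cycle, so every accepting path has bounded length and L is finite.

finite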